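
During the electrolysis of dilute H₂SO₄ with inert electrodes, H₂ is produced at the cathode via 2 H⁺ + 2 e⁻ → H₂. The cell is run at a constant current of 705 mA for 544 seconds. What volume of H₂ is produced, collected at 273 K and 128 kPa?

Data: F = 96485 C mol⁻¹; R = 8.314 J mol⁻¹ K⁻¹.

0.0352 L

Q = I·t = 0.7050 A × 544.00 s = 383.5 C.
n(e⁻) = Q/F = 383.5 / 96485 = 0.003975 mol.
2 electrons are transferred per H₂ molecule, so n(H₂) = 0.003975 / 2 = 0.001987 mol.
V = nRT/P = (0.001987 × 8.314 × 273) / (128 × 10³ Pa) = 3.52 × 10⁻⁵ m³ = 0.0352 L.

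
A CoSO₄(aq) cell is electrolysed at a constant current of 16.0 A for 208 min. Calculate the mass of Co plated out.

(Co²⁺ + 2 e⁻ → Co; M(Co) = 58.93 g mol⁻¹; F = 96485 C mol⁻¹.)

61.0 g

Q = I·t = 16.00 A × 12480 s = 199700 C.
n(e⁻) = Q/F = 199700 / 96485 = 2.070 mol.
Co²⁺ + 2 e⁻ → Co, so n(Co) = n(e⁻)/2 = 1.035 mol.
m = n·M = 1.035 × 58.93 = 61.0 g.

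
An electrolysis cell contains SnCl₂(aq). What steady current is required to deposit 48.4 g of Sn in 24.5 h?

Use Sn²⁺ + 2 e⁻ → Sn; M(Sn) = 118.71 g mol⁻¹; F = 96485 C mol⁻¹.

n(Sn) = 48.4 / 118.71 = 0.4077 mol.
n(e⁻) = 2 × 0.4077 = 0.8154 mol.
Q = n(e⁻)·F = 0.8154 × 96485 = 78680 C.
I = Q/t = 78680 / 88200 s = 0.892 A.

0.892 A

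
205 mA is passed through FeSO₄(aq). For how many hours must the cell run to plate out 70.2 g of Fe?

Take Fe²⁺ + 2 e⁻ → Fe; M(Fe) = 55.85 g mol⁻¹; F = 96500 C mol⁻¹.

n(Fe) = m/M = 70.2 / 55.85 = 1.257 mol.
Each Fe atom requires 2 electrons, so n(e⁻) = 2 × 1.257 = 2.514 mol.
Q = n(e⁻)·F = 2.514 × 96500 = 242600 C.
t = Q/I = 242600 / 0.2050 A = 1183000 s = 329 h.

329 h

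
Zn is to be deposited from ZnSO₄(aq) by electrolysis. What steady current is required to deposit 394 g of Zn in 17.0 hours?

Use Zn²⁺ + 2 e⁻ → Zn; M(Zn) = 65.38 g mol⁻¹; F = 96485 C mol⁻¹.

n(Zn) = 394 / 65.38 = 6.026 mol.
n(e⁻) = 2 × 6.026 = 12.05 mol.
Q = n(e⁻)·F = 12.05 × 96485 = 1163000 C.
I = Q/t = 1163000 / 61200 s = 19.0 A.

19.0 A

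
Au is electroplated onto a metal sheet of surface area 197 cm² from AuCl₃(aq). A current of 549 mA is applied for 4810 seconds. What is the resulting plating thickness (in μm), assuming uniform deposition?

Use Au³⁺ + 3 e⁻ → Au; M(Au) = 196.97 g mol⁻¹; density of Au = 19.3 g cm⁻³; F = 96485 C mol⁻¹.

Q = I·t = 0.5490 × 4810.0 = 2641 C; n(e⁻) = 0.02737 mol.
n(Au) = n(e⁻)/3 = 0.009123 mol, so m = 0.009123 × 196.97 = 1.797 g.
Volume = m/ρ = 1.797 / 19.3 = 0.09311 cm³.
Thickness = V/A = 0.09311 / 197 = 4.73 × 10⁻⁴ cm = 4.73 μm.

4.73 μm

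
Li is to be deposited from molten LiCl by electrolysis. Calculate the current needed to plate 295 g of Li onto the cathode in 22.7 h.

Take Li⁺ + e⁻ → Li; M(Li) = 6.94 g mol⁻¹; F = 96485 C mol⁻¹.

n(Li) = 295 / 6.94 = 42.51 mol.
n(e⁻) = 1 × 42.51 = 42.51 mol.
Q = n(e⁻)·F = 42.51 × 96485 = 4101000 C.
I = Q/t = 4101000 / 81720 s = 50.2 A.

50.2 A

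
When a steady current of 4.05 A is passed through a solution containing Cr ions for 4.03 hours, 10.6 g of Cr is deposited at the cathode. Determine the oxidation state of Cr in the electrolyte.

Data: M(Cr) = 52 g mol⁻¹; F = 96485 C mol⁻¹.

Q = I·t = 4.050 A × 14508 s = 58760 C, so n(e⁻) = 58760/96485 = 0.6090 mol.
n(Cr) deposited = 10.6 / 52 = 0.2038 mol.
Electrons per atom = n(e⁻)/n(Cr) = 0.6090 / 0.2038 = 2.99 ≈ 3, so the ion is Cr³⁺.

+3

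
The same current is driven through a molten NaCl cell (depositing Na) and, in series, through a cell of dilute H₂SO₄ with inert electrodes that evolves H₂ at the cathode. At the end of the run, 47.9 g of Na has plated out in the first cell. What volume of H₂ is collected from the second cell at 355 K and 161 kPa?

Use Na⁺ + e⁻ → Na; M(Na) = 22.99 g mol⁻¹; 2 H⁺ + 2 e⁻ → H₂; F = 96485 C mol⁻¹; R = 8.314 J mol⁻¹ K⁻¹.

n(Na) = 47.9 / 22.99 = 2.084 mol, so n(e⁻) = 1 × 2.084 = 2.084 mol.
The cells are in series, so the same 2.084 mol of electrons passes through the second cell.
2 H⁺ + 2 e⁻ → H₂ — 2 mol e⁻ per mol H₂, so n(H₂) = 2.084/2 = 1.042 mol.
V = nRT/P = (1.042 × 8.314 × 355) / (161 × 10³) = 0.0191 m³ = 19.1 L.

19.1 L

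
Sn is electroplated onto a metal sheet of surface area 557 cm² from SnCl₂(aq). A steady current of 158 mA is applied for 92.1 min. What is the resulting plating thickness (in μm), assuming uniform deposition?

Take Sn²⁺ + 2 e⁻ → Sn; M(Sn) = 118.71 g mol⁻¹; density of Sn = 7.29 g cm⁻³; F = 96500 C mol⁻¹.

1.32 μm

Q = I·t = 0.1580 × 5526.0 = 873.1 C; n(e⁻) = 0.009048 mol.
n(Sn) = n(e⁻)/2 = 0.004524 mol, so m = 0.004524 × 118.71 = 0.5370 g.
Volume = m/ρ = 0.5370 / 7.29 = 0.07367 cm³.
Thickness = V/A = 0.07367 / 557 = 1.32 × 10⁻⁴ cm = 1.32 μm.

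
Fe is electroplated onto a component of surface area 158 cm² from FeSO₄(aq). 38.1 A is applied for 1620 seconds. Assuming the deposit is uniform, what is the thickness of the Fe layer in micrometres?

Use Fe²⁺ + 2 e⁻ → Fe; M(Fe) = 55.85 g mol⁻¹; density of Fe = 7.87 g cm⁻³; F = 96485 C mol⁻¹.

Q = I·t = 38.10 × 1620.0 = 61720 C; n(e⁻) = 0.6397 mol.
n(Fe) = n(e⁻)/2 = 0.3199 mol, so m = 0.3199 × 55.85 = 17.86 g.
Volume = m/ρ = 17.86 / 7.87 = 2.270 cm³.
Thickness = V/A = 2.270 / 158 = 0.0144 cm = 144 μm.

144 μm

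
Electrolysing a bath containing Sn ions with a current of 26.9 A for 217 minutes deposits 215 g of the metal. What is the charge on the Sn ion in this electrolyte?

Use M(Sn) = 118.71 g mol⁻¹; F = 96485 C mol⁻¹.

Q = I·t = 26.90 A × 13020 s = 350200 C, so n(e⁻) = 350200/96485 = 3.630 mol.
n(Sn) deposited = 215 / 118.71 = 1.811 mol.
Electrons per atom = n(e⁻)/n(Sn) = 3.630 / 1.811 = 2.00 ≈ 2, so the ion is Sn²⁺.

+2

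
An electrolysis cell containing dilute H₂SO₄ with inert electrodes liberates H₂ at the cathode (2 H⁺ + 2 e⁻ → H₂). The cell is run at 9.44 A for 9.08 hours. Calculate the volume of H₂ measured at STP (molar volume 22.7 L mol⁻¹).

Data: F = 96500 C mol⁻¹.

Q = I·t = 9.440 A × 32688 s = 308600 C.
n(e⁻) = Q/F = 308600 / 96500 = 3.198 mol.
2 electrons are transferred per H₂ molecule, so n(H₂) = 3.198 / 2 = 1.599 mol.
V = n × V_m = 1.599 × 22.7 = 36.3 L.

36.3 L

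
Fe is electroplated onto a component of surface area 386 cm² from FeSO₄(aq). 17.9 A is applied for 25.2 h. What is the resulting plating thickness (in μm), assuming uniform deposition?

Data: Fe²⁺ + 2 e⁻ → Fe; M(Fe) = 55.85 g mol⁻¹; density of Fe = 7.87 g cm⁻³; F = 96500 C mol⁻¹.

1550 μm

Q = I·t = 17.90 × 90720 = 1624000 C; n(e⁻) = 16.83 mol.
n(Fe) = n(e⁻)/2 = 8.414 mol, so m = 8.414 × 55.85 = 469.9 g.
Volume = m/ρ = 469.9 / 7.87 = 59.71 cm³.
Thickness = V/A = 59.71 / 386 = 0.155 cm = 1550 μm.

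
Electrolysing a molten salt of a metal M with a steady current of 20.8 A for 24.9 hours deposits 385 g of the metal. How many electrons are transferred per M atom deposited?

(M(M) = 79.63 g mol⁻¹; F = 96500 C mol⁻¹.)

Q = I·t = 20.80 A × 89640 s = 1865000 C, so n(e⁻) = 1865000/96500 = 19.32 mol.
n(M) deposited = 385 / 79.63 = 4.835 mol.
Electrons per atom = n(e⁻)/n(M) = 19.32 / 4.835 = 4.00 ≈ 4, so the ion is M⁴⁺.

4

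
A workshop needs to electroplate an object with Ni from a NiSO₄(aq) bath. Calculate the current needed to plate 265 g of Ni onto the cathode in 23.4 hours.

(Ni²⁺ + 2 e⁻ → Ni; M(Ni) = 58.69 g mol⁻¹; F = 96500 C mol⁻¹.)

n(Ni) = 265 / 58.69 = 4.515 mol.
n(e⁻) = 2 × 4.515 = 9.030 mol.
Q = n(e⁻)·F = 9.030 × 96500 = 871400 C.
I = Q/t = 871400 / 84240 s = 10.3 A.

10.3 A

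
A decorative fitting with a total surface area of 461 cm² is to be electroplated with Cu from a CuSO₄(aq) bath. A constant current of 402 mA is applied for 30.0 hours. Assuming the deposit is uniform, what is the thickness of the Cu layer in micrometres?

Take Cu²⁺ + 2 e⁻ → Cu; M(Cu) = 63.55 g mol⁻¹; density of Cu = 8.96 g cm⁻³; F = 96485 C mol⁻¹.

34.6 μm

Q = I·t = 0.4020 × 108000 = 43420 C; n(e⁻) = 0.4500 mol.
n(Cu) = n(e⁻)/2 = 0.2250 mol, so m = 0.2250 × 63.55 = 14.30 g.
Volume = m/ρ = 14.30 / 8.96 = 1.596 cm³.
Thickness = V/A = 1.596 / 461 = 0.00346 cm = 34.6 μm.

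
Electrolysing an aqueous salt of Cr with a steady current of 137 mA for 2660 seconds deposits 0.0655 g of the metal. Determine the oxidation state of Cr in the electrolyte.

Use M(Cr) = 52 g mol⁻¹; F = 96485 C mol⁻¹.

+3

Q = I·t = 0.1370 A × 2660.0 s = 364.4 C, so n(e⁻) = 364.4/96485 = 0.003777 mol.
n(Cr) deposited = 0.0655 / 52 = 0.001260 mol.
Electrons per atom = n(e⁻)/n(Cr) = 0.003777 / 0.001260 = 3.00 ≈ 3, so the ion is Cr³⁺.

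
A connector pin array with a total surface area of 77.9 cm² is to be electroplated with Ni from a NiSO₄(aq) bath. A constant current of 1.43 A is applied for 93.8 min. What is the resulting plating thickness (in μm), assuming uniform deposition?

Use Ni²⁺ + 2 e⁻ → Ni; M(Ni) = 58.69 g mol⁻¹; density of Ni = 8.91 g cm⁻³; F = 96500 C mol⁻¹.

35.3 μm

Q = I·t = 1.430 × 5628.0 = 8048 C; n(e⁻) = 0.08340 mol.
n(Ni) = n(e⁻)/2 = 0.04170 mol, so m = 0.04170 × 58.69 = 2.447 g.
Volume = m/ρ = 2.447 / 8.91 = 0.2747 cm³.
Thickness = V/A = 0.2747 / 77.9 = 0.00353 cm = 35.3 μm.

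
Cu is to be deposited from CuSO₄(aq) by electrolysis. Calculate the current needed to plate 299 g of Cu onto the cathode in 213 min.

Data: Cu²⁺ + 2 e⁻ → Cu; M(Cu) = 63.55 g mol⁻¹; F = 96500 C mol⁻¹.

71.1 A

n(Cu) = 299 / 63.55 = 4.705 mol.
n(e⁻) = 2 × 4.705 = 9.410 mol.
Q = n(e⁻)·F = 9.410 × 96500 = 908100 C.
I = Q/t = 908100 / 12780 s = 71.1 A.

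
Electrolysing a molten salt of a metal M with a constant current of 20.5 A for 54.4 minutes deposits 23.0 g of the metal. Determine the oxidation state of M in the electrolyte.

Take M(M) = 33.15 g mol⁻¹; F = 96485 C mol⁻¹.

Q = I·t = 20.50 A × 3264.0 s = 66910 C, so n(e⁻) = 66910/96485 = 0.6935 mol.
n(M) deposited = 23.0 / 33.15 = 0.6938 mol.
Electrons per atom = n(e⁻)/n(M) = 0.6935 / 0.6938 = 1.00 ≈ 1, so the ion is M⁺.

+1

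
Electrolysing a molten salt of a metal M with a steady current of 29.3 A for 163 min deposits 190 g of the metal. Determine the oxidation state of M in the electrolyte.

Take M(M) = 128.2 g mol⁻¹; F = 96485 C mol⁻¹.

+2

Q = I·t = 29.30 A × 9780.0 s = 286600 C, so n(e⁻) = 286600/96485 = 2.970 mol.
n(M) deposited = 190 / 128.2 = 1.482 mol.
Electrons per atom = n(e⁻)/n(M) = 2.970 / 1.482 = 2.00 ≈ 2, so the ion is M²⁺.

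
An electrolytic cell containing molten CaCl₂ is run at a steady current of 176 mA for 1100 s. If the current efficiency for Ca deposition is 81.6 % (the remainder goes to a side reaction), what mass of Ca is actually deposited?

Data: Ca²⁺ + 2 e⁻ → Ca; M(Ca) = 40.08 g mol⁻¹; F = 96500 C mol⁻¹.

0.0328 g

Q = I·t = 0.1760 × 1100.0 = 193.6 C.
n(e⁻) = 193.6/96500 = 0.002006 mol; theoretically n(Ca) = 0.002006/2 = 0.001003 mol, m_theo = 0.04020 g.
At 81.6 % efficiency, m_actual = 0.816 × 0.04020 = 0.0328 g.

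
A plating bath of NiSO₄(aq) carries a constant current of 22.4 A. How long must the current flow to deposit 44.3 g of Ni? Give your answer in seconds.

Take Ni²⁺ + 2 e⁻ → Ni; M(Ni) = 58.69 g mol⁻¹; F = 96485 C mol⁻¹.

n(Ni) = m/M = 44.3 / 58.69 = 0.7548 mol.
Each Ni atom requires 2 electrons, so n(e⁻) = 2 × 0.7548 = 1.510 mol.
Q = n(e⁻)·F = 1.510 × 96485 = 145700 C.
t = Q/I = 145700 / 22.40 A = 6503 s.

6500 s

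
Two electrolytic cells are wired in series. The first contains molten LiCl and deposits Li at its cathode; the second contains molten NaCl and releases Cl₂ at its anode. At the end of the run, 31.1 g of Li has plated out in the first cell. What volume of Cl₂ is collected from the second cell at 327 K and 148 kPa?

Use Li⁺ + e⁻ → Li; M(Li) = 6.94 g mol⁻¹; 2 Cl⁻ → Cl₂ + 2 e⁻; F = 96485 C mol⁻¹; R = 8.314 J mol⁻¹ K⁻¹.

41.2 L

n(Li) = 31.1 / 6.94 = 4.481 mol, so n(e⁻) = 1 × 4.481 = 4.481 mol.
The cells are in series, so the same 4.481 mol of electrons passes through the second cell.
2 Cl⁻ → Cl₂ + 2 e⁻ — 2 mol e⁻ per mol Cl₂, so n(Cl₂) = 4.481/2 = 2.241 mol.
V = nRT/P = (2.241 × 8.314 × 327) / (148 × 10³) = 0.0412 m³ = 41.2 L.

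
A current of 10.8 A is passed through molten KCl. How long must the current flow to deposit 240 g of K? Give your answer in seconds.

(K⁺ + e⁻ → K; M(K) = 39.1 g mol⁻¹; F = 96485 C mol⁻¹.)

n(K) = m/M = 240 / 39.1 = 6.138 mol.
Each K atom requires 1 electron, so n(e⁻) = 1 × 6.138 = 6.138 mol.
Q = n(e⁻)·F = 6.138 × 96485 = 592200 C.
t = Q/I = 592200 / 10.80 A = 54840 s.

54800 s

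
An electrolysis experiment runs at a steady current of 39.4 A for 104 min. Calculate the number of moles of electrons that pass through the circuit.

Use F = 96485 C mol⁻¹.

2.55 mol

Q = I·t = 39.40 A × 6240.0 s = 245900 C.
n(e⁻) = Q/F = 245900 / 96485 = 2.55 mol.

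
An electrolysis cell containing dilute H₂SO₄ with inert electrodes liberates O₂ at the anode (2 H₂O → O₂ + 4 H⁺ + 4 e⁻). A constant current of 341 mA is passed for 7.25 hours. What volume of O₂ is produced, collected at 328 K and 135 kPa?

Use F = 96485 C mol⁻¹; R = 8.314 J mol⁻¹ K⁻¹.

Q = I·t = 0.3410 A × 26100 s = 8900 C.
n(e⁻) = Q/F = 8900 / 96485 = 0.09224 mol.
4 electrons are transferred per O₂ molecule, so n(O₂) = 0.09224 / 4 = 0.02306 mol.
V = nRT/P = (0.02306 × 8.314 × 328) / (135 × 10³ Pa) = 4.66 × 10⁻⁴ m³ = 0.466 L.

0.466 L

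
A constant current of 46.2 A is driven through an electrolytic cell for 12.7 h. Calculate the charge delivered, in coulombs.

2.11 × 10⁶ C

Q = I·t = 46.20 A × 45720 s = 2.11 × 10⁶ C.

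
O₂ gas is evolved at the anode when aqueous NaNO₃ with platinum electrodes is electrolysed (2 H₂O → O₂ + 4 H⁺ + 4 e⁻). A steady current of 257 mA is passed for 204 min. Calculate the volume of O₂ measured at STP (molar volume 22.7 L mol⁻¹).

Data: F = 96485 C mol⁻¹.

0.185 L

Q = I·t = 0.2570 A × 12240 s = 3146 C.
n(e⁻) = Q/F = 3146 / 96485 = 0.03260 mol.
4 electrons are transferred per O₂ molecule, so n(O₂) = 0.03260 / 4 = 0.008151 mol.
V = n × V_m = 0.008151 × 22.7 = 0.185 L.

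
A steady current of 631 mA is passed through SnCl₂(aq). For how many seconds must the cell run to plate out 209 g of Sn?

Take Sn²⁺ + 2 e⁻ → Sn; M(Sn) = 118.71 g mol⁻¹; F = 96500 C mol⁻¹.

n(Sn) = m/M = 209 / 118.71 = 1.761 mol.
Each Sn atom requires 2 electrons, so n(e⁻) = 2 × 1.761 = 3.521 mol.
Q = n(e⁻)·F = 3.521 × 96500 = 339800 C.
t = Q/I = 339800 / 0.6310 A = 538500 s.

5.39 × 10⁵ s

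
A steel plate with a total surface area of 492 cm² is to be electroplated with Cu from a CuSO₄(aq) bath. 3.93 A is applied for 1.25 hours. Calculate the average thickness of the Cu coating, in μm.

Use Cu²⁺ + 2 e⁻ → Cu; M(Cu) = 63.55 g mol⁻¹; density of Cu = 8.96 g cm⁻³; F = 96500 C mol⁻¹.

Q = I·t = 3.930 × 4500.0 = 17680 C; n(e⁻) = 0.1833 mol.
n(Cu) = n(e⁻)/2 = 0.09163 mol, so m = 0.09163 × 63.55 = 5.823 g.
Volume = m/ρ = 5.823 / 8.96 = 0.6499 cm³.
Thickness = V/A = 0.6499 / 492 = 0.00132 cm = 13.2 μm.

13.2 μm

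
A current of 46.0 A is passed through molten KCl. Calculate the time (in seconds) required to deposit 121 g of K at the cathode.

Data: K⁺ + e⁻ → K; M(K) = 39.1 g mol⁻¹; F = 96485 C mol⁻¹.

n(K) = m/M = 121 / 39.1 = 3.095 mol.
Each K atom requires 1 electron, so n(e⁻) = 1 × 3.095 = 3.095 mol.
Q = n(e⁻)·F = 3.095 × 96485 = 298600 C.
t = Q/I = 298600 / 46.00 A = 6491 s.

6490 s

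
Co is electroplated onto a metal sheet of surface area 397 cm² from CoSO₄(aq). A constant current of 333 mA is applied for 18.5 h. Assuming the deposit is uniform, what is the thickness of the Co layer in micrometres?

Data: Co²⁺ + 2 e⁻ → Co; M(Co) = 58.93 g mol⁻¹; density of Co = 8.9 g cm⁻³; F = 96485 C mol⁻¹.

Q = I·t = 0.3330 × 66600 = 22180 C; n(e⁻) = 0.2299 mol.
n(Co) = n(e⁻)/2 = 0.1149 mol, so m = 0.1149 × 58.93 = 6.773 g.
Volume = m/ρ = 6.773 / 8.9 = 0.7610 cm³.
Thickness = V/A = 0.7610 / 397 = 0.00192 cm = 19.2 μm.

19.2 μm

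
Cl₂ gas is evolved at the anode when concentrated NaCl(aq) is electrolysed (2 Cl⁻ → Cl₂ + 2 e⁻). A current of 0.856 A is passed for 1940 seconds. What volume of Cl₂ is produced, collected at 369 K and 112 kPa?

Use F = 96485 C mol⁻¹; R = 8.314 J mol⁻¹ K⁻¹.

Q = I·t = 0.8560 A × 1940.0 s = 1661 C.
n(e⁻) = Q/F = 1661 / 96485 = 0.01721 mol.
2 electrons are transferred per Cl₂ molecule, so n(Cl₂) = 0.01721 / 2 = 0.008606 mol.
V = nRT/P = (0.008606 × 8.314 × 369) / (112 × 10³ Pa) = 2.36 × 10⁻⁴ m³ = 0.236 L.

0.236 L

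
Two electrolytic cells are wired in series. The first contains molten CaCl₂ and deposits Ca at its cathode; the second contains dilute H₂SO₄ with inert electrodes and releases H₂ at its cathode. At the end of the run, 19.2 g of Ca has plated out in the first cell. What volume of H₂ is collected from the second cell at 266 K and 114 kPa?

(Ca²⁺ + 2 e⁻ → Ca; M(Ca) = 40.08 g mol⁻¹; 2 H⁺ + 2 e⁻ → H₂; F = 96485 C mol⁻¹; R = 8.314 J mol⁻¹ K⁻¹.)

9.29 L

n(Ca) = 19.2 / 40.08 = 0.4790 mol, so n(e⁻) = 2 × 0.4790 = 0.9581 mol.
The cells are in series, so the same 0.9581 mol of electrons passes through the second cell.
2 H⁺ + 2 e⁻ → H₂ — 2 mol e⁻ per mol H₂, so n(H₂) = 0.9581/2 = 0.4790 mol.
V = nRT/P = (0.4790 × 8.314 × 266) / (114 × 10³) = 0.00929 m³ = 9.29 L.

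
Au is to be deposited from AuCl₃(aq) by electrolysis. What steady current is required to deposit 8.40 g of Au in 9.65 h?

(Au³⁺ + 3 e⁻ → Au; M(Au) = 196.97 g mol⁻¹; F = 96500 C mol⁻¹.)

0.355 A

n(Au) = 8.40 / 196.97 = 0.04265 mol.
n(e⁻) = 3 × 0.04265 = 0.1279 mol.
Q = n(e⁻)·F = 0.1279 × 96500 = 12350 C.
I = Q/t = 12350 / 34740 s = 0.355 A.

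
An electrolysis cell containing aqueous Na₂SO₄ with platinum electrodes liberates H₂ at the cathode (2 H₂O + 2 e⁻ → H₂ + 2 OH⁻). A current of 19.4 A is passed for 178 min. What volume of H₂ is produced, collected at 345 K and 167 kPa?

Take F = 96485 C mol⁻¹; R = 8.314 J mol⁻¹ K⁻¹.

Q = I·t = 19.40 A × 10680 s = 207200 C.
n(e⁻) = Q/F = 207200 / 96485 = 2.147 mol.
2 electrons are transferred per H₂ molecule, so n(H₂) = 2.147 / 2 = 1.074 mol.
V = nRT/P = (1.074 × 8.314 × 345) / (167 × 10³ Pa) = 0.0184 m³ = 18.4 L.

18.4 L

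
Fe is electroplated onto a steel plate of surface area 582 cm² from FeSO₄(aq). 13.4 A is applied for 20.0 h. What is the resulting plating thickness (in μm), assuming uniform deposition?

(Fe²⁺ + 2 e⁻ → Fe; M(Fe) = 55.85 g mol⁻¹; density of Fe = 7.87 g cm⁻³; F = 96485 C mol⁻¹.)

Q = I·t = 13.40 × 72000 = 964800 C; n(e⁻) = 9.999 mol.
n(Fe) = n(e⁻)/2 = 5.000 mol, so m = 5.000 × 55.85 = 279.2 g.
Volume = m/ρ = 279.2 / 7.87 = 35.48 cm³.
Thickness = V/A = 35.48 / 582 = 0.0610 cm = 610 μm.

610 μm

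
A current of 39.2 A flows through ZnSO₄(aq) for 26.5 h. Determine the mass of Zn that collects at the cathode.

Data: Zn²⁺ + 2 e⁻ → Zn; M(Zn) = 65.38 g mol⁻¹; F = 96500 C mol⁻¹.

1270 g

Q = I·t = 39.20 A × 95400 s = 3740000 C.
n(e⁻) = Q/F = 3740000 / 96500 = 38.75 mol.
Zn²⁺ + 2 e⁻ → Zn, so n(Zn) = n(e⁻)/2 = 19.38 mol.
m = n·M = 19.38 × 65.38 = 1270 g.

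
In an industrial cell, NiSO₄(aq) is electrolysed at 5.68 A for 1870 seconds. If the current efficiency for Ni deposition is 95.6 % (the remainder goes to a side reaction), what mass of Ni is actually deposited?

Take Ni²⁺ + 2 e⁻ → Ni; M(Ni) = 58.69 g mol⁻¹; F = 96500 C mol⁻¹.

Q = I·t = 5.680 × 1870.0 = 10620 C.
n(e⁻) = 10620/96500 = 0.1101 mol; theoretically n(Ni) = 0.1101/2 = 0.05503 mol, m_theo = 3.230 g.
At 95.6 % efficiency, m_actual = 0.956 × 3.230 = 3.09 g.

3.09 g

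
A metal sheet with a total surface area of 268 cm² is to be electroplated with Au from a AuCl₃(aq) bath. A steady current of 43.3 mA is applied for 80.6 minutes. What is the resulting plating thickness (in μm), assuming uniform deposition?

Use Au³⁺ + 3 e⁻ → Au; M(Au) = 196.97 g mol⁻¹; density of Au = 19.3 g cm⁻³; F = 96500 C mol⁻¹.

Q = I·t = 0.04330 × 4836.0 = 209.4 C; n(e⁻) = 0.002170 mol.
n(Au) = n(e⁻)/3 = 0.0007233 mol, so m = 0.0007233 × 196.97 = 0.1425 g.
Volume = m/ρ = 0.1425 / 19.3 = 0.007382 cm³.
Thickness = V/A = 0.007382 / 268 = 2.75 × 10⁻⁵ cm = 0.275 μm.

0.275 μm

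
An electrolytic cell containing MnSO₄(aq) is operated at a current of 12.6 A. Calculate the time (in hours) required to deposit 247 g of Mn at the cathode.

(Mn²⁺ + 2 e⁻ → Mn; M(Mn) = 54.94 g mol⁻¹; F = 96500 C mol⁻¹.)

n(Mn) = m/M = 247 / 54.94 = 4.496 mol.
Each Mn atom requires 2 electrons, so n(e⁻) = 2 × 4.496 = 8.992 mol.
Q = n(e⁻)·F = 8.992 × 96500 = 867700 C.
t = Q/I = 867700 / 12.60 A = 68860 s = 19.1 h.

19.1 h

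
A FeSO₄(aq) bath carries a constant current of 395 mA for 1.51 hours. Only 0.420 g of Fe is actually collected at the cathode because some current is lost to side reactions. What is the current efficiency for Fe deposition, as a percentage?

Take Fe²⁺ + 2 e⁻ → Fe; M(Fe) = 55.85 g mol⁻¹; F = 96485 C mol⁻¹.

67.6 %

Q = I·t = 0.3950 × 5436.0 = 2147 C; n(e⁻) = 2147/96485 = 0.02225 mol.
Theoretical n(Fe) = n(e⁻)/2 = 0.01113 mol, i.e. m_theo = 0.01113 × 55.85 = 0.6215 g.
Efficiency = m_actual / m_theo = 0.420 / 0.6215 = 67.6 %.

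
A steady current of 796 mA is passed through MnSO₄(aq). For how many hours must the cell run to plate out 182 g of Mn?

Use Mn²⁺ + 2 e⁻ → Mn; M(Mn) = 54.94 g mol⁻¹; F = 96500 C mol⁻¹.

223 h

n(Mn) = m/M = 182 / 54.94 = 3.313 mol.
Each Mn atom requires 2 electrons, so n(e⁻) = 2 × 3.313 = 6.625 mol.
Q = n(e⁻)·F = 6.625 × 96500 = 639400 C.
t = Q/I = 639400 / 0.7960 A = 803200 s = 223 h.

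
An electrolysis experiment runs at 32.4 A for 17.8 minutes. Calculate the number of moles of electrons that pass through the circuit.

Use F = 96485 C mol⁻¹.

0.359 mol

Q = I·t = 32.40 A × 1068.0 s = 34600 C.
n(e⁻) = Q/F = 34600 / 96485 = 0.359 mol.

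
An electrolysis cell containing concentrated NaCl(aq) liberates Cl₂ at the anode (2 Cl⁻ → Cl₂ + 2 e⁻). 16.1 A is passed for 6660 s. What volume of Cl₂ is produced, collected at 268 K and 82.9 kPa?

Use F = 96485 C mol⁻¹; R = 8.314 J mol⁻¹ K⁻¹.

Q = I·t = 16.10 A × 6660.0 s = 107200 C.
n(e⁻) = Q/F = 107200 / 96485 = 1.111 mol.
2 electrons are transferred per Cl₂ molecule, so n(Cl₂) = 1.111 / 2 = 0.5557 mol.
V = nRT/P = (0.5557 × 8.314 × 268) / (82.9 × 10³ Pa) = 0.0149 m³ = 14.9 L.

14.9 L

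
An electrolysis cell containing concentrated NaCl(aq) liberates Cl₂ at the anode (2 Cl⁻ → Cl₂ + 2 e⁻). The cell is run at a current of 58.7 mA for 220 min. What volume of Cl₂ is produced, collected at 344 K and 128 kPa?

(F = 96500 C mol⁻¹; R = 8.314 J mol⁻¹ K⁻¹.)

0.0897 L

Q = I·t = 0.05870 A × 13200 s = 774.8 C.
n(e⁻) = Q/F = 774.8 / 96500 = 0.008029 mol.
2 electrons are transferred per Cl₂ molecule, so n(Cl₂) = 0.008029 / 2 = 0.004015 mol.
V = nRT/P = (0.004015 × 8.314 × 344) / (128 × 10³ Pa) = 8.97 × 10⁻⁵ m³ = 0.0897 L.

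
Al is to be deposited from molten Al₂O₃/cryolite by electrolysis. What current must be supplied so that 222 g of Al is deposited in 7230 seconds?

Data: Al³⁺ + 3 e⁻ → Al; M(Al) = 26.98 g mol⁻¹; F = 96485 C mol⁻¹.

n(Al) = 222 / 26.98 = 8.228 mol.
n(e⁻) = 3 × 8.228 = 24.68 mol.
Q = n(e⁻)·F = 24.68 × 96485 = 2382000 C.
I = Q/t = 2382000 / 7230.0 s = 329 A.

329 A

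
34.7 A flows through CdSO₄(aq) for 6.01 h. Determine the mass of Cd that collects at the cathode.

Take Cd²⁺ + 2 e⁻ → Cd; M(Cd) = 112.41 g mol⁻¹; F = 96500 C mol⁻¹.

437 g

Q = I·t = 34.70 A × 21636 s = 750800 C.
n(e⁻) = Q/F = 750800 / 96500 = 7.780 mol.
Cd²⁺ + 2 e⁻ → Cd, so n(Cd) = n(e⁻)/2 = 3.890 mol.
m = n·M = 3.890 × 112.41 = 437 g.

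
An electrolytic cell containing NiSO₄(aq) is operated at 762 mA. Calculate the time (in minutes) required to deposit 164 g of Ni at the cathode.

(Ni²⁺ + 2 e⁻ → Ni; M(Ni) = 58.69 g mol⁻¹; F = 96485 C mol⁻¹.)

11800 min

n(Ni) = m/M = 164 / 58.69 = 2.794 mol.
Each Ni atom requires 2 electrons, so n(e⁻) = 2 × 2.794 = 5.589 mol.
Q = n(e⁻)·F = 5.589 × 96485 = 539200 C.
t = Q/I = 539200 / 0.7620 A = 707600 s = 11800 min.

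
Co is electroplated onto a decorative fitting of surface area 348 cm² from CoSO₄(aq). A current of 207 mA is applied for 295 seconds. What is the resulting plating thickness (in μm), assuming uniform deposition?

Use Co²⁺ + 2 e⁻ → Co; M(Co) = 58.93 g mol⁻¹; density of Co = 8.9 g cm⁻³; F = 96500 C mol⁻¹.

Q = I·t = 0.2070 × 295.00 = 61.06 C; n(e⁻) = 0.0006328 mol.
n(Co) = n(e⁻)/2 = 0.0003164 mol, so m = 0.0003164 × 58.93 = 0.01865 g.
Volume = m/ρ = 0.01865 / 8.9 = 0.002095 cm³.
Thickness = V/A = 0.002095 / 348 = 6.02 × 10⁻⁶ cm = 0.0602 μm.

0.0602 μm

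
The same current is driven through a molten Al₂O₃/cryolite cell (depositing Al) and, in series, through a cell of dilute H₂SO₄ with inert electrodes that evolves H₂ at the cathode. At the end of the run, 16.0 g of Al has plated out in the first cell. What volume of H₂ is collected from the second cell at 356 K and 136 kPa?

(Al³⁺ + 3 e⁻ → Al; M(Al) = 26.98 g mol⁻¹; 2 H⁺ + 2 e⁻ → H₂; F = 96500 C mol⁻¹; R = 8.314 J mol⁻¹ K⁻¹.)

19.4 L

n(Al) = 16.0 / 26.98 = 0.5930 mol, so n(e⁻) = 3 × 0.5930 = 1.779 mol.
The cells are in series, so the same 1.779 mol of electrons passes through the second cell.
2 H⁺ + 2 e⁻ → H₂ — 2 mol e⁻ per mol H₂, so n(H₂) = 1.779/2 = 0.8895 mol.
V = nRT/P = (0.8895 × 8.314 × 356) / (136 × 10³) = 0.0194 m³ = 19.4 L.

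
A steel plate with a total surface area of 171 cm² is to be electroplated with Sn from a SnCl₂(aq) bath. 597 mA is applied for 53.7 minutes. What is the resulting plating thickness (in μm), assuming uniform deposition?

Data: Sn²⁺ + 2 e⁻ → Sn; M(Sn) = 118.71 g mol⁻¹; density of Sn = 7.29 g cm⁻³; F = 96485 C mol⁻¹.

Q = I·t = 0.5970 × 3222.0 = 1924 C; n(e⁻) = 0.01994 mol.
n(Sn) = n(e⁻)/2 = 0.009968 mol, so m = 0.009968 × 118.71 = 1.183 g.
Volume = m/ρ = 1.183 / 7.29 = 0.1623 cm³.
Thickness = V/A = 0.1623 / 171 = 9.49 × 10⁻⁴ cm = 9.49 μm.

9.49 μm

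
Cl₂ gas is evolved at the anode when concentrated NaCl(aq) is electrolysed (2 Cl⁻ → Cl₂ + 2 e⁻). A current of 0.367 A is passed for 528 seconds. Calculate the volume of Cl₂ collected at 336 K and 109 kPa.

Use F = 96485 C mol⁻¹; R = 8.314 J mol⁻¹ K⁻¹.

0.0257 L

Q = I·t = 0.3670 A × 528.00 s = 193.8 C.
n(e⁻) = Q/F = 193.8 / 96485 = 0.002008 mol.
2 electrons are transferred per Cl₂ molecule, so n(Cl₂) = 0.002008 / 2 = 0.001004 mol.
V = nRT/P = (0.001004 × 8.314 × 336) / (109 × 10³ Pa) = 2.57 × 10⁻⁵ m³ = 0.0257 L.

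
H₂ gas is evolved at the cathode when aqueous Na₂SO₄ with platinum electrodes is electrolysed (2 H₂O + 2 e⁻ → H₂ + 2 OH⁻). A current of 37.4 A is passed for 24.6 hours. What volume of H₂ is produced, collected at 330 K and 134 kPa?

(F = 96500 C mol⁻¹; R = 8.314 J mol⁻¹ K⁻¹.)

Q = I·t = 37.40 A × 88560 s = 3312000 C.
n(e⁻) = Q/F = 3312000 / 96500 = 34.32 mol.
2 electrons are transferred per H₂ molecule, so n(H₂) = 34.32 / 2 = 17.16 mol.
V = nRT/P = (17.16 × 8.314 × 330) / (134 × 10³ Pa) = 0.351 m³ = 351 L.

351 L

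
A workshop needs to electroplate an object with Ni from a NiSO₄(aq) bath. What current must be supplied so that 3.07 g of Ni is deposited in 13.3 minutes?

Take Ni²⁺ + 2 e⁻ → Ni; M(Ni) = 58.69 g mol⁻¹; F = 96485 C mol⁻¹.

12.6 A

n(Ni) = 3.07 / 58.69 = 0.05231 mol.
n(e⁻) = 2 × 0.05231 = 0.1046 mol.
Q = n(e⁻)·F = 0.1046 × 96485 = 10090 C.
I = Q/t = 10090 / 798.00 s = 12.6 A.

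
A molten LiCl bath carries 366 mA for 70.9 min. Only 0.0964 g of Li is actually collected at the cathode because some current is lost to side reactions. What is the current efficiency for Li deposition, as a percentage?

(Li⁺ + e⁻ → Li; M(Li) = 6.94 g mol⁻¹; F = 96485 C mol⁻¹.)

Q = I·t = 0.3660 × 4254.0 = 1557 C; n(e⁻) = 1557/96485 = 0.01614 mol.
Theoretical n(Li) = n(e⁻)/1 = 0.01614 mol, i.e. m_theo = 0.01614 × 6.94 = 0.1120 g.
Efficiency = m_actual / m_theo = 0.0964 / 0.1120 = 86.1 %.

86.1 %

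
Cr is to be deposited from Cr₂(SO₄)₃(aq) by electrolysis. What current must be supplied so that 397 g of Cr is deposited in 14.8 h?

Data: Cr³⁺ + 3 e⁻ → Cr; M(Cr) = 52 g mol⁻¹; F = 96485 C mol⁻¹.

41.5 A

n(Cr) = 397 / 52 = 7.635 mol.
n(e⁻) = 3 × 7.635 = 22.90 mol.
Q = n(e⁻)·F = 22.90 × 96485 = 2210000 C.
I = Q/t = 2210000 / 53280 s = 41.5 A.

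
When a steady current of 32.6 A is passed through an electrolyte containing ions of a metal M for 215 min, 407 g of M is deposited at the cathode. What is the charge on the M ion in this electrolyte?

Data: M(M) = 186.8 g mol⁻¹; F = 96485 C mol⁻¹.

Q = I·t = 32.60 A × 12900 s = 420500 C, so n(e⁻) = 420500/96485 = 4.359 mol.
n(M) deposited = 407 / 186.8 = 2.179 mol.
Electrons per atom = n(e⁻)/n(M) = 4.359 / 2.179 = 2.00 ≈ 2, so the ion is M²⁺.

+2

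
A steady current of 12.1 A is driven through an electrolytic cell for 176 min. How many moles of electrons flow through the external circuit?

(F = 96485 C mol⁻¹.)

1.32 mol

Q = I·t = 12.10 A × 10560 s = 127800 C.
n(e⁻) = Q/F = 127800 / 96485 = 1.32 mol.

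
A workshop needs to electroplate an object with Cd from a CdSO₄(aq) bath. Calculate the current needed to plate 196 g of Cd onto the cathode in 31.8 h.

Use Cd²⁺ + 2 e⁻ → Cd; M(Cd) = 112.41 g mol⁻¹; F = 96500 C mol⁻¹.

n(Cd) = 196 / 112.41 = 1.744 mol.
n(e⁻) = 2 × 1.744 = 3.487 mol.
Q = n(e⁻)·F = 3.487 × 96500 = 336500 C.
I = Q/t = 336500 / 114480 s = 2.94 A.

2.94 A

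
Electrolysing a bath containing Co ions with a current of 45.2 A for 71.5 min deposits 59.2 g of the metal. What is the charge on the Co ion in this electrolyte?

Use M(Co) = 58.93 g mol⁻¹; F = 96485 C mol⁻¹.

Q = I·t = 45.20 A × 4290.0 s = 193900 C, so n(e⁻) = 193900/96485 = 2.010 mol.
n(Co) deposited = 59.2 / 58.93 = 1.005 mol.
Electrons per atom = n(e⁻)/n(Co) = 2.010 / 1.005 = 2.00 ≈ 2, so the ion is Co²⁺.

+2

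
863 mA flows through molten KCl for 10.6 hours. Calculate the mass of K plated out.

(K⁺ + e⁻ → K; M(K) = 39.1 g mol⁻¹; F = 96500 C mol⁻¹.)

13.3 g

Q = I·t = 0.8630 A × 38160 s = 32930 C.
n(e⁻) = Q/F = 32930 / 96500 = 0.3413 mol.
K⁺ + e⁻ → K, so n(K) = n(e⁻)/1 = 0.3413 mol.
m = n·M = 0.3413 × 39.1 = 13.3 g.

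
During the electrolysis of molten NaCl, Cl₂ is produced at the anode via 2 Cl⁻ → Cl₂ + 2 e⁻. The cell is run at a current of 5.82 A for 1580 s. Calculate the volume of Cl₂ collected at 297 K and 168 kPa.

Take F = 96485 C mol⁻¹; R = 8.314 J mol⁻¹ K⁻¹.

0.700 L

Q = I·t = 5.820 A × 1580.0 s = 9196 C.
n(e⁻) = Q/F = 9196 / 96485 = 0.09531 mol.
2 electrons are transferred per Cl₂ molecule, so n(Cl₂) = 0.09531 / 2 = 0.04765 mol.
V = nRT/P = (0.04765 × 8.314 × 297) / (168 × 10³ Pa) = 7.00 × 10⁻⁴ m³ = 0.700 L.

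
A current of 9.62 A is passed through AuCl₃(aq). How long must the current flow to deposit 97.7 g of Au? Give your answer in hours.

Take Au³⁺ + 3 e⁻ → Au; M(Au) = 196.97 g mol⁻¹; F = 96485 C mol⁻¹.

4.15 h

n(Au) = m/M = 97.7 / 196.97 = 0.4960 mol.
Each Au atom requires 3 electrons, so n(e⁻) = 3 × 0.4960 = 1.488 mol.
Q = n(e⁻)·F = 1.488 × 96485 = 143600 C.
t = Q/I = 143600 / 9.620 A = 14920 s = 4.15 h.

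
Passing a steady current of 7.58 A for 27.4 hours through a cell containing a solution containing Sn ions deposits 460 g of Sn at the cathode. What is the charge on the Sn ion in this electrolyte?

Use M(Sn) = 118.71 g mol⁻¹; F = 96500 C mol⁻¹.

+2

Q = I·t = 7.580 A × 98640 s = 747700 C, so n(e⁻) = 747700/96500 = 7.748 mol.
n(Sn) deposited = 460 / 118.71 = 3.875 mol.
Electrons per atom = n(e⁻)/n(Sn) = 7.748 / 3.875 = 2.00 ≈ 2, so the ion is Sn²⁺.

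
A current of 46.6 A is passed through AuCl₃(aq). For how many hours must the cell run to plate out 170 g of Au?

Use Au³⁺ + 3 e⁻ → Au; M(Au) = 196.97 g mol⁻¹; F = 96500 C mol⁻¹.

n(Au) = m/M = 170 / 196.97 = 0.8631 mol.
Each Au atom requires 3 electrons, so n(e⁻) = 3 × 0.8631 = 2.589 mol.
Q = n(e⁻)·F = 2.589 × 96500 = 249900 C.
t = Q/I = 249900 / 46.60 A = 5362 s = 1.49 h.

1.49 h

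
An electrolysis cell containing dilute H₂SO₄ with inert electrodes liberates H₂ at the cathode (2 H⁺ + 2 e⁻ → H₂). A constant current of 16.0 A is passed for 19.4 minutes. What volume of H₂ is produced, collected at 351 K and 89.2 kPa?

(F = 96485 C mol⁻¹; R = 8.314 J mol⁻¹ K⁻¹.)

Q = I·t = 16.00 A × 1164.0 s = 18620 C.
n(e⁻) = Q/F = 18620 / 96485 = 0.1930 mol.
2 electrons are transferred per H₂ molecule, so n(H₂) = 0.1930 / 2 = 0.09651 mol.
V = nRT/P = (0.09651 × 8.314 × 351) / (89.2 × 10³ Pa) = 0.00316 m³ = 3.16 L.

3.16 L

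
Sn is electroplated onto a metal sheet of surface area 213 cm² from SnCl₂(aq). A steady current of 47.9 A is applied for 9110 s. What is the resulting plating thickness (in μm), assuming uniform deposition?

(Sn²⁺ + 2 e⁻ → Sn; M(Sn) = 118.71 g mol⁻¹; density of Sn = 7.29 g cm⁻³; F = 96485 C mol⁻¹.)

1730 μm

Q = I·t = 47.90 × 9110.0 = 436400 C; n(e⁻) = 4.523 mol.
n(Sn) = n(e⁻)/2 = 2.261 mol, so m = 2.261 × 118.71 = 268.4 g.
Volume = m/ρ = 268.4 / 7.29 = 36.82 cm³.
Thickness = V/A = 36.82 / 213 = 0.173 cm = 1730 μm.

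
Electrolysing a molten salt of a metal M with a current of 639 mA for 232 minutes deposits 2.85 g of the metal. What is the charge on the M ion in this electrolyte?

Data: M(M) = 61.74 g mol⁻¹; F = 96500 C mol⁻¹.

Q = I·t = 0.6390 A × 13920 s = 8895 C, so n(e⁻) = 8895/96500 = 0.09217 mol.
n(M) deposited = 2.85 / 61.74 = 0.04616 mol.
Electrons per atom = n(e⁻)/n(M) = 0.09217 / 0.04616 = 2.00 ≈ 2, so the ion is M²⁺.

+2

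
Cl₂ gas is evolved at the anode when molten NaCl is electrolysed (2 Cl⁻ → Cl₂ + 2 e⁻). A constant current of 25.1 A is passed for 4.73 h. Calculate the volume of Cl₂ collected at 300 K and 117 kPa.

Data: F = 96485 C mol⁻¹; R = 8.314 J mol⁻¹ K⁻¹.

Q = I·t = 25.10 A × 17028 s = 427400 C.
n(e⁻) = Q/F = 427400 / 96485 = 4.430 mol.
2 electrons are transferred per Cl₂ molecule, so n(Cl₂) = 4.430 / 2 = 2.215 mol.
V = nRT/P = (2.215 × 8.314 × 300) / (117 × 10³ Pa) = 0.0472 m³ = 47.2 L.

47.2 L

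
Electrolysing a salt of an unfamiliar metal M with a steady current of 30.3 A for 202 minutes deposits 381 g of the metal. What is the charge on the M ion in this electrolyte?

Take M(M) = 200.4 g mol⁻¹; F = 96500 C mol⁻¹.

+2

Q = I·t = 30.30 A × 12120 s = 367200 C, so n(e⁻) = 367200/96500 = 3.806 mol.
n(M) deposited = 381 / 200.4 = 1.901 mol.
Electrons per atom = n(e⁻)/n(M) = 3.806 / 1.901 = 2.00 ≈ 2, so the ion is M²⁺.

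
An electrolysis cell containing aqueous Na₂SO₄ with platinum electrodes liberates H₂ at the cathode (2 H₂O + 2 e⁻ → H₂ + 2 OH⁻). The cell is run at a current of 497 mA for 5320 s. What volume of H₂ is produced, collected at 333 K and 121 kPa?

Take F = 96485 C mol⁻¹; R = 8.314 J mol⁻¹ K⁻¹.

Q = I·t = 0.4970 A × 5320.0 s = 2644 C.
n(e⁻) = Q/F = 2644 / 96485 = 0.02740 mol.
2 electrons are transferred per H₂ molecule, so n(H₂) = 0.02740 / 2 = 0.01370 mol.
V = nRT/P = (0.01370 × 8.314 × 333) / (121 × 10³ Pa) = 3.14 × 10⁻⁴ m³ = 0.314 L.

0.314 L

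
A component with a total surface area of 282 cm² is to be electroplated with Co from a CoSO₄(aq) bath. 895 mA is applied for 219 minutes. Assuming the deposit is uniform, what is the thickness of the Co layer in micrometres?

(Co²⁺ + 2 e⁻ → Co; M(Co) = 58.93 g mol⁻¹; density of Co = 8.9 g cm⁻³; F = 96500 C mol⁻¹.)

14.3 μm

Q = I·t = 0.8950 × 13140 = 11760 C; n(e⁻) = 0.1219 mol.
n(Co) = n(e⁻)/2 = 0.06093 mol, so m = 0.06093 × 58.93 = 3.591 g.
Volume = m/ρ = 3.591 / 8.9 = 0.4035 cm³.
Thickness = V/A = 0.4035 / 282 = 0.00143 cm = 14.3 μm.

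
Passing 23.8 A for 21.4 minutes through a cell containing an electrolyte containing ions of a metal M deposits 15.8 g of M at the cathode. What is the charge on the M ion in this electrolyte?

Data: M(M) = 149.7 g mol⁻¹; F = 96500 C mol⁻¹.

Q = I·t = 23.80 A × 1284.0 s = 30560 C, so n(e⁻) = 30560/96500 = 0.3167 mol.
n(M) deposited = 15.8 / 149.7 = 0.1055 mol.
Electrons per atom = n(e⁻)/n(M) = 0.3167 / 0.1055 = 3.00 ≈ 3, so the ion is M³⁺.

+3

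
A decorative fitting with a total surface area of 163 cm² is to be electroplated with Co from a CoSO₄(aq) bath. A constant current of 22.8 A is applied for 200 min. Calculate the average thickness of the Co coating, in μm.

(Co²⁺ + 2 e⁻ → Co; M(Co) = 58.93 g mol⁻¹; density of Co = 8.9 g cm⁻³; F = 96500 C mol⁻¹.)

576 μm

Q = I·t = 22.80 × 12000 = 273600 C; n(e⁻) = 2.835 mol.
n(Co) = n(e⁻)/2 = 1.418 mol, so m = 1.418 × 58.93 = 83.54 g.
Volume = m/ρ = 83.54 / 8.9 = 9.387 cm³.
Thickness = V/A = 9.387 / 163 = 0.0576 cm = 576 μm.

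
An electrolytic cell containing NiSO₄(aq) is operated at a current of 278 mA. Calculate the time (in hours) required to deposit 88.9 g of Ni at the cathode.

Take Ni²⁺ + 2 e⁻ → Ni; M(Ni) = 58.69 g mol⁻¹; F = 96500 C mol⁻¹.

n(Ni) = m/M = 88.9 / 58.69 = 1.515 mol.
Each Ni atom requires 2 electrons, so n(e⁻) = 2 × 1.515 = 3.029 mol.
Q = n(e⁻)·F = 3.029 × 96500 = 292300 C.
t = Q/I = 292300 / 0.2780 A = 1052000 s = 292 h.

292 h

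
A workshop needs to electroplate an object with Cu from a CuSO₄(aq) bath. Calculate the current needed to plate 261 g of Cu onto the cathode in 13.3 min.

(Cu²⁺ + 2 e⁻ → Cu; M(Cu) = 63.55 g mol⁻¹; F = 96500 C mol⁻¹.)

993 A

n(Cu) = 261 / 63.55 = 4.107 mol.
n(e⁻) = 2 × 4.107 = 8.214 mol.
Q = n(e⁻)·F = 8.214 × 96500 = 792700 C.
I = Q/t = 792700 / 798.00 s = 993 A.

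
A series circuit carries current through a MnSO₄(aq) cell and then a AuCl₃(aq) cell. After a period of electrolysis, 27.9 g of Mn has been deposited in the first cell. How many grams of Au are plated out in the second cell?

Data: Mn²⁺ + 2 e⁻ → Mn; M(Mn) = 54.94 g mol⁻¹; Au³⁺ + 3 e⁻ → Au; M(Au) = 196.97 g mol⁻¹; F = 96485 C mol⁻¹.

n(Mn) = 27.9 / 54.94 = 0.5078 mol.
Since Mn²⁺ + 2 e⁻ → Mn, n(e⁻) passed = 2 × 0.5078 = 1.016 mol.
Cells in series carry the same charge, so the same 1.016 mol of electrons passes through cell 2.
Au³⁺ + 3 e⁻ → Au, so n(Au) = 1.016 / 3 = 0.3386 mol.
m(Au) = 0.3386 × 196.97 = 66.7 g.

66.7 g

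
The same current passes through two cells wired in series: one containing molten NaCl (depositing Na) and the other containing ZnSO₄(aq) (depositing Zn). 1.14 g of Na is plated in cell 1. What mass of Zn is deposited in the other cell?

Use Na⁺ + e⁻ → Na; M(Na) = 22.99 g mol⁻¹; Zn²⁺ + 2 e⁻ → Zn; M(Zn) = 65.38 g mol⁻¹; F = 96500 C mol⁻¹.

1.62 g

n(Na) = 1.14 / 22.99 = 0.04959 mol.
Since Na⁺ + e⁻ → Na, n(e⁻) passed = 1 × 0.04959 = 0.04959 mol.
Cells in series carry the same charge, so the same 0.04959 mol of electrons passes through cell 2.
Zn²⁺ + 2 e⁻ → Zn, so n(Zn) = 0.04959 / 2 = 0.02479 mol.
m(Zn) = 0.02479 × 65.38 = 1.62 g.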